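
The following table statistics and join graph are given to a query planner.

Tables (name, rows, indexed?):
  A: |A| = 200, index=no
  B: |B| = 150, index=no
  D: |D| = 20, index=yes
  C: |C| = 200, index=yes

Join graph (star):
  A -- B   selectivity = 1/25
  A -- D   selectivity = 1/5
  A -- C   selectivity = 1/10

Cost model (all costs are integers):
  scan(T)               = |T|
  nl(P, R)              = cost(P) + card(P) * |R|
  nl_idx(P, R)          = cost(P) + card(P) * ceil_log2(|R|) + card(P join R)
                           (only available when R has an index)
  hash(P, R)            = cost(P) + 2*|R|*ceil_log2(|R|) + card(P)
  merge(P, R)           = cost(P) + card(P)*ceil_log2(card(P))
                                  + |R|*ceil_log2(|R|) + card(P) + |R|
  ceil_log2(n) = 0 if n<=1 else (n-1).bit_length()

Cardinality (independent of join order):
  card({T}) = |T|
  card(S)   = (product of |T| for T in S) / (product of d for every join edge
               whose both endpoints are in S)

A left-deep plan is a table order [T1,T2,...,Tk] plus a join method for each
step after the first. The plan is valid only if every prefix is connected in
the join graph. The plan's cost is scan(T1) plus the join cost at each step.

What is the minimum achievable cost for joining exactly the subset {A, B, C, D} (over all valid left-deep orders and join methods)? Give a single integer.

11800

Selinger DP over subsets of {A,B,C,D}:
  {A}: scan cost=200, card=200
  {B}: scan cost=150, card=150
  {D}: scan cost=20, card=20
  {C}: scan cost=200, card=200
  {AB}: card=1200; try (B,hash)→2800, (A,merge)→3300, (B,merge)→3350, (A,hash)→3500, (A,nl)→30150, (B,nl)→30200; best=2800 via (B,hash)
  {AD}: card=800; try (D,hash)→600, (A,merge)→1940, (D,nl_idx)→2000, (D,merge)→2120, (A,hash)→3240, (A,nl)→4020 …(+1); best=600 via (D,hash)
  {AC}: card=4000; try (C,hash)→3600, (A,hash)→3600, (C,merge)→3800, (A,merge)→3800, (C,nl_idx)→5800, (C,nl)→40200 …(+1); best=3600 via (C,hash)
  {ABD}: card=4800; try (B,hash)→3800, (D,hash)→4200, (B,merge)→10750, (D,nl_idx)→13600, (D,merge)→17320, (D,nl)→26800 …(+1); best=3800 via (B,hash)
  {ABC}: card=24000; try (C,hash)→7200, (B,hash)→10000, (C,merge)→19000, (C,nl_idx)→36400, (B,merge)→56950, (C,nl)→242800 …(+1); best=7200 via (C,hash)
  {ACD}: card=16000; try (C,hash)→4600, (D,hash)→7800, (C,merge)→11200, (C,nl_idx)→23000, (D,nl_idx)→39600, (D,merge)→55720 …(+2); best=4600 via (C,hash)
  {ABCD}: card=96000; try (C,hash)→11800, (B,hash)→23000, (D,hash)→31400, (C,merge)→72800, (C,nl_idx)→138200, (D,nl_idx)→223200 …(+5); best=11800 via (C,hash)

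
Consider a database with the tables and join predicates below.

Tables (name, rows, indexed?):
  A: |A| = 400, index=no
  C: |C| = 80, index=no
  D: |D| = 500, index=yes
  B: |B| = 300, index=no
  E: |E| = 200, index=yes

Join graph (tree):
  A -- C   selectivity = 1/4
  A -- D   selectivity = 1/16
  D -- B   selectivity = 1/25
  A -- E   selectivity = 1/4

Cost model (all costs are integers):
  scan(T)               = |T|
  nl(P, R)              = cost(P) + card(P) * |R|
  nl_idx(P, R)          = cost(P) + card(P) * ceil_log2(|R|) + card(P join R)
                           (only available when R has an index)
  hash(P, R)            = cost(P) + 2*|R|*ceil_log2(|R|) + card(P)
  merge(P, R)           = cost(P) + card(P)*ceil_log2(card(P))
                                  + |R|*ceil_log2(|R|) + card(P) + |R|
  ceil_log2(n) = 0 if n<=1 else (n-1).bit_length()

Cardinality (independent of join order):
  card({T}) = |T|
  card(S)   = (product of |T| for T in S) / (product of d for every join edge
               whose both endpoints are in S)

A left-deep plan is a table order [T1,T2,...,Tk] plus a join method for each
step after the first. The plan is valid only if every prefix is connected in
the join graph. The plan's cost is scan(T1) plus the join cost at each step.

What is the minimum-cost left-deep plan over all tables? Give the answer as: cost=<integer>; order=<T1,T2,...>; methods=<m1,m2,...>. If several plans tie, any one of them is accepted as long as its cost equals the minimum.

Selinger DP (subsets sized 1..n):
  {A}: scan cost=400, card=400
  {C}: scan cost=80, card=80
  {D}: scan cost=500, card=500
  {B}: scan cost=300, card=300
  {E}: scan cost=200, card=200
  {AC}: card=8000; try (C,hash)→1920, (A,merge)→4720, (C,merge)→5040, (A,hash)→7360, (A,nl)→32080, (C,nl)→32400; best=1920 via (C,hash)
  {AD}: card=12500; try (A,hash)→8200, (D,merge)→9400, (A,merge)→9500, (D,hash)→9800, (D,nl_idx)→16500, (D,nl)→200400 …(+1); best=8200 via (A,hash)
  {AE}: card=20000; try (E,hash)→4000, (A,merge)→6000, (E,merge)→6200, (A,hash)→7600, (E,nl_idx)→23600, (A,nl)→80200 …(+1); best=4000 via (E,hash)
  {BD}: card=6000; try (B,hash)→6400, (D,merge)→8300, (B,merge)→8500, (D,nl_idx)→9000, (D,hash)→9600, (D,nl)→150300 …(+1); best=6400 via (B,hash)
  {ACD}: card=250000; try (D,hash)→18920, (C,hash)→21820, (D,merge)→118920, (C,merge)→196340, (D,nl_idx)→323920, (C,nl)→1008200 …(+1); best=18920 via (D,hash)
  {ACE}: card=400000; try (E,hash)→13120, (C,hash)→25120, (E,merge)→115720, (C,merge)→324640, (E,nl_idx)→465920, (E,nl)→1601920 …(+1); best=13120 via (E,hash)
  {ABD}: card=150000; try (A,hash)→19600, (B,hash)→26100, (A,merge)→94400, (B,merge)→198700, (A,nl)→2406400, (B,nl)→3758200; best=19600 via (A,hash)
  {ADE}: card=625000; try (E,hash)→23900, (D,hash)→33000, (E,merge)→197500, (D,merge)→329000, (E,nl_idx)→733200, (D,nl_idx)→809000 …(+2); best=23900 via (E,hash)
  {ABCD}: card=3000000; try (C,hash)→170720, (B,hash)→274320, (C,merge)→2870240, (B,merge)→4771920, (C,nl)→12019600, (B,nl)→75018920; best=170720 via (C,hash)
  {ACDE}: card=12500000; try (E,hash)→272120, (D,hash)→422120, (C,hash)→650020, (E,merge)→4770720, (D,merge)→8018120, (C,merge)→13149540 …(+5); best=272120 via (E,hash)
  {ABDE}: card=7500000; try (E,hash)→172800, (B,hash)→654300, (E,merge)→2871400, (E,nl_idx)→8719600, (B,merge)→13151900, (E,nl)→30019600 …(+1); best=172800 via (E,hash)
  {ABCDE}: card=150000000; try (E,hash)→3173920, (C,hash)→7673920, (B,hash)→12777520, (E,merge)→69172520, (E,nl_idx)→174170720, (C,merge)→180173440 …(+4); best=3173920 via (E,hash)

cost=3173920; order=D,B,A,C,E; methods=hash,hash,hash,hash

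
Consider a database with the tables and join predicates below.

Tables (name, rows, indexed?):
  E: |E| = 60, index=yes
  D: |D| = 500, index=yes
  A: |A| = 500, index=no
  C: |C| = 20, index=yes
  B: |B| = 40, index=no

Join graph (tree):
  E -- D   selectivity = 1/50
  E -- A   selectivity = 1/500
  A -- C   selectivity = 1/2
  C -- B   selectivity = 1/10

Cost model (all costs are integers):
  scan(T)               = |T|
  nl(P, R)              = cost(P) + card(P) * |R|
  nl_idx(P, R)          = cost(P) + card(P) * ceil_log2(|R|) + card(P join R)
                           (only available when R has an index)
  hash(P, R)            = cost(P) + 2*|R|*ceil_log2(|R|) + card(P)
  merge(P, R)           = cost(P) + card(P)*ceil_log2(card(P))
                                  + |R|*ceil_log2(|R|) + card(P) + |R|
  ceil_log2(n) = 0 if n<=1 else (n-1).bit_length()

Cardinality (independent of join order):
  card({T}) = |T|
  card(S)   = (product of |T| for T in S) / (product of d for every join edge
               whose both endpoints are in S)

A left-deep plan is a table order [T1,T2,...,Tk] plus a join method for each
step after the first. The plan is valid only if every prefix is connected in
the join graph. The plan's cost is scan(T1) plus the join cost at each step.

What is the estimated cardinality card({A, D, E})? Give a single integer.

600

Tables in S: A(500), D(500), E(60)
Edges inside S: E-D(d=50), E-A(d=500)
numerator = 500 * 500 * 60 = 15000000
denominator = 50 * 500 = 25000
card(S) = 15000000 / 25000 = 600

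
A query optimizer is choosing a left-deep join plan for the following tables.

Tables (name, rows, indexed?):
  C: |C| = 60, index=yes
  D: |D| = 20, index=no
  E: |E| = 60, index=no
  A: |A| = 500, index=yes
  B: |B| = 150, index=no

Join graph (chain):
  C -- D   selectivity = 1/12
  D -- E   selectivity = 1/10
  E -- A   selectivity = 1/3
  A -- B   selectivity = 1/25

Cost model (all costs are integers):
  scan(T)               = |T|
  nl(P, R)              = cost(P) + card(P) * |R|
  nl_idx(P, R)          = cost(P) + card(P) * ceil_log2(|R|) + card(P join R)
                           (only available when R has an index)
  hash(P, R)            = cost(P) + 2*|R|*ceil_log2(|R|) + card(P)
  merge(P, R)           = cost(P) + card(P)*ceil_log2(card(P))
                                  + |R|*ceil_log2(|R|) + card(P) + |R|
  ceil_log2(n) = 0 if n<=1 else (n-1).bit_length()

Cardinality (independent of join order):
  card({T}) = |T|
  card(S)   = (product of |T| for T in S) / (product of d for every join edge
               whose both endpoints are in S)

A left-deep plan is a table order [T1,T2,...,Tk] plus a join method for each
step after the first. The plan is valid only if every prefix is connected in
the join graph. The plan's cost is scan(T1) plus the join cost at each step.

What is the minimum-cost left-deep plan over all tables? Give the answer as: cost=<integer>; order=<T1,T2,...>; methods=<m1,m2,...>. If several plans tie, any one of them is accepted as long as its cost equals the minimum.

Selinger DP (subsets sized 1..n):
  {C}: scan cost=60, card=60
  {D}: scan cost=20, card=20
  {E}: scan cost=60, card=60
  {A}: scan cost=500, card=500
  {B}: scan cost=150, card=150
  {CD}: card=100; try (C,nl_idx)→240, (D,hash)→320, (C,merge)→560, (D,merge)→600, (C,hash)→760, (C,nl)→1220 …(+1); best=240 via (C,nl_idx)
  {DE}: card=120; try (D,hash)→320, (E,merge)→560, (D,merge)→600, (E,hash)→760, (E,nl)→1220, (D,nl)→1260; best=320 via (D,hash)
  {AE}: card=10000; try (E,hash)→1720, (A,merge)→5480, (E,merge)→5920, (A,hash)→9120, (A,nl_idx)→10600, (A,nl)→30060 …(+1); best=1720 via (E,hash)
  {AB}: card=3000; try (B,hash)→3400, (A,nl_idx)→4500, (A,merge)→6500, (B,merge)→6850, (A,hash)→9300, (A,nl)→75150 …(+1); best=3400 via (B,hash)
  {CDE}: card=600; try (E,hash)→1060, (C,hash)→1160, (E,merge)→1460, (C,nl_idx)→1640, (C,merge)→1700, (E,nl)→6240 …(+1); best=1060 via (E,hash)
  {ADE}: card=20000; try (A,merge)→6280, (A,hash)→9440, (D,hash)→11920, (A,nl_idx)→21400, (A,nl)→60320, (D,merge)→151840 …(+1); best=6280 via (A,merge)
  {ABE}: card=60000; try (E,hash)→7120, (B,hash)→14120, (E,merge)→42820, (B,merge)→153070, (E,nl)→183400, (B,nl)→1501720; best=7120 via (E,hash)
  {ACDE}: card=100000; try (A,hash)→10660, (A,merge)→12660, (C,hash)→27000, (A,nl_idx)→106460, (C,nl_idx)→226280, (A,nl)→301060 …(+2); best=10660 via (A,hash)
  {ABDE}: card=120000; try (B,hash)→28680, (D,hash)→67320, (B,merge)→327630, (D,merge)→1027240, (D,nl)→1207120, (B,nl)→3006280; best=28680 via (B,hash)
  {ABCDE}: card=600000; try (B,hash)→113060, (C,hash)→149400, (C,nl_idx)→1348680, (B,merge)→1812010, (C,merge)→2189100, (C,nl)→7228680 …(+1); best=113060 via (B,hash)

cost=113060; order=D,C,E,A,B; methods=nl_idx,hash,hash,hash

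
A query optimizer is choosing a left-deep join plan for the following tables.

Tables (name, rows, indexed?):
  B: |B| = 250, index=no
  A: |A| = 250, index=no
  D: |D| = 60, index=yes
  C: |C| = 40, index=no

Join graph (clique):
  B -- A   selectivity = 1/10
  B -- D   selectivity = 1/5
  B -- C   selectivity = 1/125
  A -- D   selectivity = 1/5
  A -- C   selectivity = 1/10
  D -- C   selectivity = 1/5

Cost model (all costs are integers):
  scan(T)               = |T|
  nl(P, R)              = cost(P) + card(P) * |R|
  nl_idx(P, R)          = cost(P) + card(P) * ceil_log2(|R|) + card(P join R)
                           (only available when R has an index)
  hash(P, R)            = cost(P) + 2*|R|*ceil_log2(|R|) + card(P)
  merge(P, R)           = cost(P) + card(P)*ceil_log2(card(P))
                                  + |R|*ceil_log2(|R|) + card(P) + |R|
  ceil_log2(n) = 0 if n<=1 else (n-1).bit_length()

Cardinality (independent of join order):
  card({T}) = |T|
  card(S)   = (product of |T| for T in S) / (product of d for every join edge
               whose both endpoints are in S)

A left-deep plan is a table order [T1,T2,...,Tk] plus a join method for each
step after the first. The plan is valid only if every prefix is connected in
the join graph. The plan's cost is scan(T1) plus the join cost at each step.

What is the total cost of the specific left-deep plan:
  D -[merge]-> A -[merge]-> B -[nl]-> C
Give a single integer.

643980

step 1: scan D: cost=60, card=60
step 2: join A via merge
    card(P join A) = 60*250/(5) = 3000
    cost = 60 + 60*6 + 250*8 + 60 + 250 = 2730
step 3: join B via merge
    card(P join B) = 3000*250/(10*5) = 15000
    cost = 2730 + 3000*12 + 250*8 + 3000 + 250 = 43980
step 4: join C via nl
    card(P join C) = 15000*40/(125*10*5) = 96
    cost = 43980 + 15000*40 = 643980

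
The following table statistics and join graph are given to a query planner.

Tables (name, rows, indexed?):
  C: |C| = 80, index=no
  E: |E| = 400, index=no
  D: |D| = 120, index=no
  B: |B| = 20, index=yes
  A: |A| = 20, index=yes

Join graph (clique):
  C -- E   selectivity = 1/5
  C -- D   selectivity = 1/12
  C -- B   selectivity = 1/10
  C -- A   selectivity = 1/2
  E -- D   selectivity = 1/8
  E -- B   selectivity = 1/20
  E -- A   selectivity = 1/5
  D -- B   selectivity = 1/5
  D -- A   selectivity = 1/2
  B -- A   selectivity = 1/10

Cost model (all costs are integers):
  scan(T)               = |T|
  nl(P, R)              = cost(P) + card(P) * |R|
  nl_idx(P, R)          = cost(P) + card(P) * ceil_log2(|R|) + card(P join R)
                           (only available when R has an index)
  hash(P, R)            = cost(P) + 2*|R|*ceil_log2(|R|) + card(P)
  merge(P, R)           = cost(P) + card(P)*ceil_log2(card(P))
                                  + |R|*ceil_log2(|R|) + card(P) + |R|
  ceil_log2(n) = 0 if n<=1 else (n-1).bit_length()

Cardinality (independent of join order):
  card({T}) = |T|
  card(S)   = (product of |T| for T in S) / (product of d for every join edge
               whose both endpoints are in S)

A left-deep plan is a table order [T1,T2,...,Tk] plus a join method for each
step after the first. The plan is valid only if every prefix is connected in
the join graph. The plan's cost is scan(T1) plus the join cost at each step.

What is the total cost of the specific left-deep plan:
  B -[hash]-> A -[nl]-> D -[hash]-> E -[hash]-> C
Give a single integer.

step 1: scan B: cost=20, card=20
step 2: join A via hash
    card(P join A) = 20*20/(10) = 40
    cost = 20 + 2*20*5 + 20 = 240
step 3: join D via nl
    card(P join D) = 40*120/(5*2) = 480
    cost = 240 + 40*120 = 5040
step 4: join E via hash
    card(P join E) = 480*400/(8*20*5) = 240
    cost = 5040 + 2*400*9 + 480 = 12720
step 5: join C via hash
    card(P join C) = 240*80/(5*12*10*2) = 16
    cost = 12720 + 2*80*7 + 240 = 14080

14080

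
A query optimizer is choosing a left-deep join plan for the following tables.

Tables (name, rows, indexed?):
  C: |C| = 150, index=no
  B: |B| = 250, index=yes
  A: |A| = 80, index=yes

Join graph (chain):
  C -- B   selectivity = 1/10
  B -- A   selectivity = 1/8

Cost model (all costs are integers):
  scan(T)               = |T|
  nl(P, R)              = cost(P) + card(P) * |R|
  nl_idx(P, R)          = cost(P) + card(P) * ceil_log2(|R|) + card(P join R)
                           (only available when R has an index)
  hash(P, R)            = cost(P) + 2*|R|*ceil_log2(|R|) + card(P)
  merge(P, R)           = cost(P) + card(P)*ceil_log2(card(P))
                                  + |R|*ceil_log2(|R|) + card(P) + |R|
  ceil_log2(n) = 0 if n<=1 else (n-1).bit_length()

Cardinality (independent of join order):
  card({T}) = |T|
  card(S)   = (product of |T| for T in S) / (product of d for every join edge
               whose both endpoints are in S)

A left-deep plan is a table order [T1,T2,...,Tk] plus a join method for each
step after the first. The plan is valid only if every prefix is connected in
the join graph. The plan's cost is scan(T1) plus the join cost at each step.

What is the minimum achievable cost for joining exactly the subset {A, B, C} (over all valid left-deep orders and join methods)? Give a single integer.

Selinger DP over subsets of {A,B,C}:
  {C}: scan cost=150, card=150
  {B}: scan cost=250, card=250
  {A}: scan cost=80, card=80
  {BC}: card=3750; try (C,hash)→2900, (B,merge)→3750, (C,merge)→3850, (B,hash)→4300, (B,nl_idx)→5100, (B,nl)→37650 …(+1); best=2900 via (C,hash)
  {AB}: card=2500; try (A,hash)→1620, (B,merge)→2970, (A,merge)→3140, (B,nl_idx)→3220, (B,hash)→4160, (A,nl_idx)→4500 …(+2); best=1620 via (A,hash)
  {ABC}: card=37500; try (C,hash)→6520, (A,hash)→7770, (C,merge)→35470, (A,merge)→52290, (A,nl_idx)→66650, (A,nl)→302900 …(+1); best=6520 via (C,hash)

6520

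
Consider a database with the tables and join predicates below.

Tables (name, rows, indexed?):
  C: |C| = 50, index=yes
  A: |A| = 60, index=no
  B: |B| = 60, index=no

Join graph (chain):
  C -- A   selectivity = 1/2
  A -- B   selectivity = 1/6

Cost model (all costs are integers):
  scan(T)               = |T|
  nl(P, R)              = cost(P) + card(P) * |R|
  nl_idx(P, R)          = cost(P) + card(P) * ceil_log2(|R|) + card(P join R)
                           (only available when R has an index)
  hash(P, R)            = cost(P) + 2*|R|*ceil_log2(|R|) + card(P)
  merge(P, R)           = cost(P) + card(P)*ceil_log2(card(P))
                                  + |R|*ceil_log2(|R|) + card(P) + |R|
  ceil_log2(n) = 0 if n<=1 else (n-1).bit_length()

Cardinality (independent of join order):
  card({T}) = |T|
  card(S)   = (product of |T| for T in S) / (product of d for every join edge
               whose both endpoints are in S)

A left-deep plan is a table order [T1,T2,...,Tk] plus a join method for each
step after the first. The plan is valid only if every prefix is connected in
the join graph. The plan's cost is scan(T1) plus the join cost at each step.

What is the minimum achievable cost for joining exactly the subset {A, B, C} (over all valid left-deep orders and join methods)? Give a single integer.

2040

Selinger DP over subsets of {A,B,C}:
  {C}: scan cost=50, card=50
  {A}: scan cost=60, card=60
  {B}: scan cost=60, card=60
  {AC}: card=1500; try (C,hash)→720, (A,hash)→820, (A,merge)→820, (C,merge)→830, (C,nl_idx)→1920, (A,nl)→3050 …(+1); best=720 via (C,hash)
  {AB}: card=600; try (B,hash)→840, (A,hash)→840, (B,merge)→900, (A,merge)→900, (B,nl)→3660, (A,nl)→3660; best=840 via (B,hash)
  {ABC}: card=15000; try (C,hash)→2040, (B,hash)→2940, (C,merge)→7790, (B,merge)→19140, (C,nl_idx)→19440, (C,nl)→30840 …(+1); best=2040 via (C,hash)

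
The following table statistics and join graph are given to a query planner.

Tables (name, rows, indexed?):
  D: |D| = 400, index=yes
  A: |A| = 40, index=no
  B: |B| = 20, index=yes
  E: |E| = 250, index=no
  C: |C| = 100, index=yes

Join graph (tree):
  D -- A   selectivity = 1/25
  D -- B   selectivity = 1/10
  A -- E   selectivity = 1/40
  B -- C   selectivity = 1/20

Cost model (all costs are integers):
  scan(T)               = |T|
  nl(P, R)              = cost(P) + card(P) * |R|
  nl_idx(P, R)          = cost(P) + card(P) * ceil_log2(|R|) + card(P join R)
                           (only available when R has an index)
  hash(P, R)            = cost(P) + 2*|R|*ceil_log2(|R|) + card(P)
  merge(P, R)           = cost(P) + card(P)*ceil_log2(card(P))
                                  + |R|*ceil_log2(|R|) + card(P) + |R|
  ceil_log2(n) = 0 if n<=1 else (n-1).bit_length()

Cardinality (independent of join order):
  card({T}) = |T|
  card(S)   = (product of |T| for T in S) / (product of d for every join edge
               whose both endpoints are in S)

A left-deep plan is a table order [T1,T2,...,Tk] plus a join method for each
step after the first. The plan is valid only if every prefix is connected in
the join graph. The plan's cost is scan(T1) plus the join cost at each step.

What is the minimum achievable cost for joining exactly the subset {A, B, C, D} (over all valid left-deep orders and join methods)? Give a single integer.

4560

Selinger DP over subsets of {A,B,C,D}:
  {D}: scan cost=400, card=400
  {A}: scan cost=40, card=40
  {B}: scan cost=20, card=20
  {C}: scan cost=100, card=100
  {AD}: card=640; try (D,nl_idx)→1040, (A,hash)→1280, (D,merge)→4320, (A,merge)→4680, (D,hash)→7280, (D,nl)→16040 …(+1); best=1040 via (D,nl_idx)
  {BD}: card=800; try (D,nl_idx)→1000, (B,hash)→1000, (B,nl_idx)→3200, (D,merge)→4140, (B,merge)→4520, (D,hash)→7240 …(+2); best=1000 via (D,nl_idx)
  {BC}: card=100; try (C,nl_idx)→260, (B,hash)→400, (B,nl_idx)→700, (C,merge)→940, (B,merge)→1020, (C,hash)→1440 …(+2); best=260 via (C,nl_idx)
  {ABD}: card=1280; try (B,hash)→1880, (A,hash)→2280, (B,nl_idx)→5520, (B,merge)→8200, (A,merge)→10080, (B,nl)→13840 …(+1); best=1880 via (B,hash)
  {BCD}: card=4000; try (C,hash)→3200, (D,merge)→5060, (D,nl_idx)→5160, (D,hash)→7560, (C,merge)→10600, (C,nl_idx)→10600 …(+2); best=3200 via (C,hash)
  {ABCD}: card=6400; try (C,hash)→4560, (A,hash)→7680, (C,nl_idx)→17240, (C,merge)→18040, (A,merge)→55480, (C,nl)→129880 …(+1); best=4560 via (C,hash)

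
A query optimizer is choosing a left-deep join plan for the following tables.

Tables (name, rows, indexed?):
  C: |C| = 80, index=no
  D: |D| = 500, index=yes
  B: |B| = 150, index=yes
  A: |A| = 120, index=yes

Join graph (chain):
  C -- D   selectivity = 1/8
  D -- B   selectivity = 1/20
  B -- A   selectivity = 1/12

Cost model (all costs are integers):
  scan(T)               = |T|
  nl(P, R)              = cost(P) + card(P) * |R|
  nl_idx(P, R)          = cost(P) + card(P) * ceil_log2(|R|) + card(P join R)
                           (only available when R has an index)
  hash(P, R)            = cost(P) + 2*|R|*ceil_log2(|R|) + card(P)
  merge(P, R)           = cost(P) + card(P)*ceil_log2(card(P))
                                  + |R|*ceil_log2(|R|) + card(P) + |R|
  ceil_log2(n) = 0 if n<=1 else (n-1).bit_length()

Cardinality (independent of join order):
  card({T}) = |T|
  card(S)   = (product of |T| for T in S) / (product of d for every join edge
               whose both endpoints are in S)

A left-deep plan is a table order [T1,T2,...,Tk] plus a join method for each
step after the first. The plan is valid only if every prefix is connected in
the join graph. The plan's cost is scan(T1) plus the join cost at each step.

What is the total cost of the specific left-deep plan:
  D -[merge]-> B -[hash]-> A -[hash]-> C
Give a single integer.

step 1: scan D: cost=500, card=500
step 2: join B via merge
    card(P join B) = 500*150/(20) = 3750
    cost = 500 + 500*9 + 150*8 + 500 + 150 = 6850
step 3: join A via hash
    card(P join A) = 3750*120/(12) = 37500
    cost = 6850 + 2*120*7 + 3750 = 12280
step 4: join C via hash
    card(P join C) = 37500*80/(8) = 375000
    cost = 12280 + 2*80*7 + 37500 = 50900

50900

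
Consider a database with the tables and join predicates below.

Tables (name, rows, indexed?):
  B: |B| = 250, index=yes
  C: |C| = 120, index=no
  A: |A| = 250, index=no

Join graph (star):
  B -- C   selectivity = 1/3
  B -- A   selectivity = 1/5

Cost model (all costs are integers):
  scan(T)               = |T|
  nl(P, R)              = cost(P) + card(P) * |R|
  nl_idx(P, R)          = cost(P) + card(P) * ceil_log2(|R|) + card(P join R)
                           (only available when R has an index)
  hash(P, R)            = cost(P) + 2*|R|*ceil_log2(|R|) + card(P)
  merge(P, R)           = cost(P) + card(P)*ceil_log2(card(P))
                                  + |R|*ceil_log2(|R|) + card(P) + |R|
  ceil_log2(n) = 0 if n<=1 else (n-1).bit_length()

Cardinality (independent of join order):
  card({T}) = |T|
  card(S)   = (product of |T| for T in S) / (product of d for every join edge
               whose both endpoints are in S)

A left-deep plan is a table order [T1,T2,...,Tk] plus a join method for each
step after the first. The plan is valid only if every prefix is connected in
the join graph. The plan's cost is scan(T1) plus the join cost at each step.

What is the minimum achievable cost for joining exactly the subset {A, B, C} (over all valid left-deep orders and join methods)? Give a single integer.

Selinger DP over subsets of {A,B,C}:
  {B}: scan cost=250, card=250
  {C}: scan cost=120, card=120
  {A}: scan cost=250, card=250
  {BC}: card=10000; try (C,hash)→2180, (B,merge)→3330, (C,merge)→3460, (B,hash)→4240, (B,nl_idx)→11080, (B,nl)→30120 …(+1); best=2180 via (C,hash)
  {AB}: card=12500; try (B,hash)→4500, (A,hash)→4500, (B,merge)→4750, (A,merge)→4750, (B,nl_idx)→14750, (B,nl)→62750 …(+1); best=4500 via (B,hash)
  {ABC}: card=500000; try (A,hash)→16180, (C,hash)→18680, (A,merge)→154430, (C,merge)→192960, (C,nl)→1504500, (A,nl)→2502180; best=16180 via (A,hash)

16180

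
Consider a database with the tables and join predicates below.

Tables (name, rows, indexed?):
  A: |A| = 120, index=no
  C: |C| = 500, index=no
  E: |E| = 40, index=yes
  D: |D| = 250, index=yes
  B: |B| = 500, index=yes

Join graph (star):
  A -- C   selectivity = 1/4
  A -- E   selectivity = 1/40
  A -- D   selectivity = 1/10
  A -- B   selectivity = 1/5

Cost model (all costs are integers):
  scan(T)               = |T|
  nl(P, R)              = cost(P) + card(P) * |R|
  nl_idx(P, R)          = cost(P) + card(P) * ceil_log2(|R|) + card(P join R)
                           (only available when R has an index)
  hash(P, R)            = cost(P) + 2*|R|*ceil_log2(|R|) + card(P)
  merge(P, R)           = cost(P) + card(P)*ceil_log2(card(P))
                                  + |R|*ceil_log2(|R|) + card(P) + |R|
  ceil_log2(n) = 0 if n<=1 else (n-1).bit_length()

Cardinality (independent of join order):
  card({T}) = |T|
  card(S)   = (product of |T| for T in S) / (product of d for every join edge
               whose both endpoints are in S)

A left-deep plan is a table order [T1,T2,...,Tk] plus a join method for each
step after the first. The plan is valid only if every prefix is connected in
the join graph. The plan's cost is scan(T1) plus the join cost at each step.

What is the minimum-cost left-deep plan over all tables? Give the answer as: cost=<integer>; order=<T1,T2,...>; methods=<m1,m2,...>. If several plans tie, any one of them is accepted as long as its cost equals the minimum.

Selinger DP (subsets sized 1..n):
  {A}: scan cost=120, card=120
  {C}: scan cost=500, card=500
  {E}: scan cost=40, card=40
  {D}: scan cost=250, card=250
  {B}: scan cost=500, card=500
  {AC}: card=15000; try (A,hash)→2680, (C,merge)→6080, (A,merge)→6460, (C,hash)→9240, (C,nl)→60120, (A,nl)→60500; best=2680 via (A,hash)
  {AE}: card=120; try (E,hash)→720, (E,nl_idx)→960, (A,merge)→1280, (E,merge)→1360, (A,hash)→1760, (A,nl)→4840 …(+1); best=720 via (E,hash)
  {AD}: card=3000; try (A,hash)→2180, (D,merge)→3330, (A,merge)→3460, (D,nl_idx)→4080, (D,hash)→4240, (D,nl)→30120 …(+1); best=2180 via (A,hash)
  {AB}: card=12000; try (A,hash)→2680, (B,merge)→6080, (A,merge)→6460, (B,hash)→9240, (B,nl_idx)→13200, (B,nl)→60120 …(+1); best=2680 via (A,hash)
  {ACE}: card=15000; try (C,merge)→6680, (C,hash)→9840, (E,hash)→18160, (C,nl)→60720, (E,nl_idx)→107680, (E,merge)→227960 …(+1); best=6680 via (C,merge)
  {ACD}: card=375000; try (C,hash)→14180, (D,hash)→21680, (C,merge)→46180, (D,merge)→229930, (D,nl_idx)→497680, (C,nl)→1502180 …(+1); best=14180 via (C,hash)
  {ABC}: card=1500000; try (C,hash)→23680, (B,hash)→26680, (C,merge)→187680, (B,merge)→232680, (B,nl_idx)→1637680, (C,nl)→6002680 …(+1); best=23680 via (C,hash)
  {ADE}: card=3000; try (D,merge)→3930, (D,nl_idx)→4680, (D,hash)→4840, (E,hash)→5660, (E,nl_idx)→23180, (D,nl)→30720 …(+2); best=3930 via (D,merge)
  {ABE}: card=12000; try (B,merge)→6680, (B,hash)→9840, (B,nl_idx)→13800, (E,hash)→15160, (B,nl)→60720, (E,nl_idx)→86680 …(+2); best=6680 via (B,merge)
  {ABD}: card=300000; try (B,hash)→14180, (D,hash)→18680, (B,merge)→46180, (D,merge)→184930, (B,nl_idx)→329180, (D,nl_idx)→398680 …(+2); best=14180 via (B,hash)
  {ACDE}: card=375000; try (C,hash)→15930, (D,hash)→25680, (C,merge)→47930, (D,merge)→233930, (E,hash)→389660, (D,nl_idx)→501680 …(+5); best=15930 via (C,hash)
  {ABCE}: card=1500000; try (C,hash)→27680, (B,hash)→30680, (C,merge)→191680, (B,merge)→236680, (E,hash)→1524160, (B,nl_idx)→1641680 …(+5); best=27680 via (C,hash)
  {ABCD}: card=37500000; try (C,hash)→323180, (B,hash)→398180, (D,hash)→1527680, (C,merge)→6019180, (B,merge)→7519180, (D,merge)→33025930 …(+5); best=323180 via (C,hash)
  {ABDE}: card=300000; try (B,hash)→15930, (D,hash)→22680, (B,merge)→47930, (D,merge)→188930, (E,hash)→314660, (B,nl_idx)→330930 …(+6); best=15930 via (B,hash)
  {ABCDE}: card=37500000; try (C,hash)→324930, (B,hash)→399930, (D,hash)→1531680, (C,merge)→6020930, (B,merge)→7520930, (D,merge)→33029930 …(+9); best=324930 via (C,hash)

cost=324930; order=A,E,D,B,C; methods=hash,merge,hash,hash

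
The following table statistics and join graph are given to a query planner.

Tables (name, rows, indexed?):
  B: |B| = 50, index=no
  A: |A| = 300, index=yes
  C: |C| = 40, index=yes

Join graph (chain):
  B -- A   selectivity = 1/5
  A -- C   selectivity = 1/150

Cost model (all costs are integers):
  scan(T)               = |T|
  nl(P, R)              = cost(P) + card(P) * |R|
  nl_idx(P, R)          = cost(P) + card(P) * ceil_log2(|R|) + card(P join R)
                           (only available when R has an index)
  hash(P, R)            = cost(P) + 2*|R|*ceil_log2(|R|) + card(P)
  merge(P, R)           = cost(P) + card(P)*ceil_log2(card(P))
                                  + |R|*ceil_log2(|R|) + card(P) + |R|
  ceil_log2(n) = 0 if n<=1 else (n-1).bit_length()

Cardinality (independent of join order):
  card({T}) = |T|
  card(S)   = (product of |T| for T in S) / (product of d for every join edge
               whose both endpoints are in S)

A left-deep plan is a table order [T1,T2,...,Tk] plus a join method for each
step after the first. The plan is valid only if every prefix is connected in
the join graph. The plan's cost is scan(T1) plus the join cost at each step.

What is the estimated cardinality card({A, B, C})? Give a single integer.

800

Tables in S: A(300), B(50), C(40)
Edges inside S: B-A(d=5), A-C(d=150)
numerator = 300 * 50 * 40 = 600000
denominator = 5 * 150 = 750
card(S) = 600000 / 750 = 800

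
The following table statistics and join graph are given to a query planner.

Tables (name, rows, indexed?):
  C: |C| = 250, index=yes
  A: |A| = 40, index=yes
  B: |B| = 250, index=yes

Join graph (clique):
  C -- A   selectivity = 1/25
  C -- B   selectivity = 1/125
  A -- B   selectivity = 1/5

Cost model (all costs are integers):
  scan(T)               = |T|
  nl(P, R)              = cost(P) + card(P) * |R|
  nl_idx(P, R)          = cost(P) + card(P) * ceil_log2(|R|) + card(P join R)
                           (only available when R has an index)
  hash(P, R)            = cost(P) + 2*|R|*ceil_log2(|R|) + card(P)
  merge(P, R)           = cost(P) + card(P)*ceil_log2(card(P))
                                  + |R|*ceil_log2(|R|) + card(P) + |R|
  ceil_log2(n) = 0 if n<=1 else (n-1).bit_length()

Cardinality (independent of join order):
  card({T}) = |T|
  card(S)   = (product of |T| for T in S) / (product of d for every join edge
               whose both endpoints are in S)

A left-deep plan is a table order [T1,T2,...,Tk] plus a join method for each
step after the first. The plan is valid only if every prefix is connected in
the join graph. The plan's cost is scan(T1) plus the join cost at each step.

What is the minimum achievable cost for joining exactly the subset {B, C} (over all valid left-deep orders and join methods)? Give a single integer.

2750

Selinger DP over subsets of {B,C}:
  {C}: scan cost=250, card=250
  {B}: scan cost=250, card=250
  {BC}: card=500; try (C,nl_idx)→2750, (B,nl_idx)→2750, (C,hash)→4500, (B,hash)→4500, (C,merge)→4750, (B,merge)→4750 …(+2); best=2750 via (C,nl_idx)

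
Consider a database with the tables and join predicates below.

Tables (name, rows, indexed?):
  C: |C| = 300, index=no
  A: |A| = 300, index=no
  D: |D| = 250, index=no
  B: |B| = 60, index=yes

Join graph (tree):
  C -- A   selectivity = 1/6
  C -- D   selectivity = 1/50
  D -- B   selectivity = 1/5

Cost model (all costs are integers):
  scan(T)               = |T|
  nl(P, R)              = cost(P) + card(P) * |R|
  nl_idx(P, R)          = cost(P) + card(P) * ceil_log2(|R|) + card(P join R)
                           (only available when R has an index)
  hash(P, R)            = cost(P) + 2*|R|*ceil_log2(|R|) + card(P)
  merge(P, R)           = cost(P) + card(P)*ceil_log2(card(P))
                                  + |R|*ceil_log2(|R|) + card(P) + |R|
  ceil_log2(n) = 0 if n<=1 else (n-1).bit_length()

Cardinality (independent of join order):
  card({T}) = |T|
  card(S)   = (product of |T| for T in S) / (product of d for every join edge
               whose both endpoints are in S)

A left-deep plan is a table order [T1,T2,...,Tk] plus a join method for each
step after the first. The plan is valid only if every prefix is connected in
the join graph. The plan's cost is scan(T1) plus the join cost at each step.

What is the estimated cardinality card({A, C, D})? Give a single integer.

Tables in S: A(300), C(300), D(250)
Edges inside S: C-A(d=6), C-D(d=50)
numerator = 300 * 300 * 250 = 22500000
denominator = 6 * 50 = 300
card(S) = 22500000 / 300 = 75000

75000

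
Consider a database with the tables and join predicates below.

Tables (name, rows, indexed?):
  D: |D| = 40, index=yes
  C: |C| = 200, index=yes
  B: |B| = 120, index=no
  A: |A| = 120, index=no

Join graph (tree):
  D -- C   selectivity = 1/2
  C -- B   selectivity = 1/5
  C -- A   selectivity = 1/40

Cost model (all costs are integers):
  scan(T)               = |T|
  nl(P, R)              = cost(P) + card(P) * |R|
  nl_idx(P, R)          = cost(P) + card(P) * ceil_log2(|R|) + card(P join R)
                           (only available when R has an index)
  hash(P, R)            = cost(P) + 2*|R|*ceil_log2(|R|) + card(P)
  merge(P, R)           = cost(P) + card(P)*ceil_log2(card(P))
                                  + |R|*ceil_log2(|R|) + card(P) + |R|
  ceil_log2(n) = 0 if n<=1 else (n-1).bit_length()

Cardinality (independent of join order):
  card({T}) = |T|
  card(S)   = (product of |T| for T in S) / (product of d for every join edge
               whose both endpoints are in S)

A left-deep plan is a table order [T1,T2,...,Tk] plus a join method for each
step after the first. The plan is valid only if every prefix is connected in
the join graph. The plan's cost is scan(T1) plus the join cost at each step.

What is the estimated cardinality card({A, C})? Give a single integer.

Tables in S: A(120), C(200)
Edges inside S: C-A(d=40)
numerator = 120 * 200 = 24000
denominator = 40 = 40
card(S) = 24000 / 40 = 600

600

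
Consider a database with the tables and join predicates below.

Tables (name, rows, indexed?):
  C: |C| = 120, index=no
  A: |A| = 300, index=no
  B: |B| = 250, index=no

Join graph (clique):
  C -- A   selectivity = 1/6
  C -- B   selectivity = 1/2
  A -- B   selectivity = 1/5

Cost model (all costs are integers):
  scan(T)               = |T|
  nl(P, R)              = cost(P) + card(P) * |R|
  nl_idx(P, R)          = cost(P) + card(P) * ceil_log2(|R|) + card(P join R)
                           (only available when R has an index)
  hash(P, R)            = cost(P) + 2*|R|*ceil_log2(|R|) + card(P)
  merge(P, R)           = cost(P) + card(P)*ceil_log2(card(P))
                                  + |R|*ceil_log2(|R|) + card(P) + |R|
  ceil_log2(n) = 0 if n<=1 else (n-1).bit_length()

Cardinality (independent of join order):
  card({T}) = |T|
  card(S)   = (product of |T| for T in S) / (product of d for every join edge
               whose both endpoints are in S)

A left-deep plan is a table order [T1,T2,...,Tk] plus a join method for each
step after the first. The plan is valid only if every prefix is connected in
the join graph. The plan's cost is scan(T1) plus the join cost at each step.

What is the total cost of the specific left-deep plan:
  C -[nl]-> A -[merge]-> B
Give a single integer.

step 1: scan C: cost=120, card=120
step 2: join A via nl
    card(P join A) = 120*300/(6) = 6000
    cost = 120 + 120*300 = 36120
step 3: join B via merge
    card(P join B) = 6000*250/(2*5) = 150000
    cost = 36120 + 6000*13 + 250*8 + 6000 + 250 = 122370

122370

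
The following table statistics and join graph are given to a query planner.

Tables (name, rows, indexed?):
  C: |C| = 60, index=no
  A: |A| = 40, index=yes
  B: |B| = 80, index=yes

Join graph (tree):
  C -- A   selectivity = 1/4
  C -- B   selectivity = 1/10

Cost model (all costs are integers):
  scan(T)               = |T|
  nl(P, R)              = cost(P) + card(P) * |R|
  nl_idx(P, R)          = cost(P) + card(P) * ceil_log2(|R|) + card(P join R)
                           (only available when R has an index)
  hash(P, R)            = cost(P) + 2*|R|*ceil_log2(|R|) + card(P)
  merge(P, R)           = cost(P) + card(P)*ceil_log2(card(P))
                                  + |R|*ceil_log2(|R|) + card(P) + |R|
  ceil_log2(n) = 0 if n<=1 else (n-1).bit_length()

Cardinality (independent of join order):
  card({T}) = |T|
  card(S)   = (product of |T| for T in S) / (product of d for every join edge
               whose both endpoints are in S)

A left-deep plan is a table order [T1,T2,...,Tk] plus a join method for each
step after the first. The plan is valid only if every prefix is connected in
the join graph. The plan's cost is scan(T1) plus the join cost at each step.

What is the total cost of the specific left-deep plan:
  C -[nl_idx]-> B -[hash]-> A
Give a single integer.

1920

step 1: scan C: cost=60, card=60
step 2: join B via nl_idx
    card(P join B) = 60*80/(10) = 480
    cost = 60 + 60*7 + 480 = 960
step 3: join A via hash
    card(P join A) = 480*40/(4) = 4800
    cost = 960 + 2*40*6 + 480 = 1920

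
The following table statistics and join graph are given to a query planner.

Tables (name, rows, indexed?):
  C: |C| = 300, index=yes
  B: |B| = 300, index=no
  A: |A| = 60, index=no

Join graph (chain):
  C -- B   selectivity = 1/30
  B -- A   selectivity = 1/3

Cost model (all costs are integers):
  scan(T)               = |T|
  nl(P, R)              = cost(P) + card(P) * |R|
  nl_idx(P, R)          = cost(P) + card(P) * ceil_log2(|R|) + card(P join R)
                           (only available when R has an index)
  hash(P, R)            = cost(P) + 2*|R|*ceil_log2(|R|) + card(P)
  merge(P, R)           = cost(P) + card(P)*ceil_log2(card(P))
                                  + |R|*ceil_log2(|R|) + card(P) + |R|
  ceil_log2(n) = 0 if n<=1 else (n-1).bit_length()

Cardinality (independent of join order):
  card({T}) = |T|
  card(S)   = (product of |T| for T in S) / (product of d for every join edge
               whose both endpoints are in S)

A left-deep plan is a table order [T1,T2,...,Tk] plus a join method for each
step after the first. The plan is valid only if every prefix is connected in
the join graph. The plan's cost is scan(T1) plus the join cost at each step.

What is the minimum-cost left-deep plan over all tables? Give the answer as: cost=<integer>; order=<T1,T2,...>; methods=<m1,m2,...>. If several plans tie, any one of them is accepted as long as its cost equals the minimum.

cost=9720; order=B,C,A; methods=hash,hash

Selinger DP (subsets sized 1..n):
  {C}: scan cost=300, card=300
  {B}: scan cost=300, card=300
  {A}: scan cost=60, card=60
  {BC}: card=3000; try (C,hash)→6000, (C,nl_idx)→6000, (B,hash)→6000, (C,merge)→6300, (B,merge)→6300, (C,nl)→90300 …(+1); best=6000 via (C,hash)
  {AB}: card=6000; try (A,hash)→1320, (B,merge)→3480, (A,merge)→3720, (B,hash)→5520, (B,nl)→18060, (A,nl)→18300; best=1320 via (A,hash)
  {ABC}: card=60000; try (A,hash)→9720, (C,hash)→12720, (A,merge)→45420, (C,merge)→88320, (C,nl_idx)→115320, (A,nl)→186000 …(+1); best=9720 via (A,hash)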